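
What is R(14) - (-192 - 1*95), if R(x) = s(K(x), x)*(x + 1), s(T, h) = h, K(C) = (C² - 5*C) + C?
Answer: 497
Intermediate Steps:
K(C) = C² - 4*C
R(x) = x*(1 + x) (R(x) = x*(x + 1) = x*(1 + x))
R(14) - (-192 - 1*95) = 14*(1 + 14) - (-192 - 1*95) = 14*15 - (-192 - 95) = 210 - 1*(-287) = 210 + 287 = 497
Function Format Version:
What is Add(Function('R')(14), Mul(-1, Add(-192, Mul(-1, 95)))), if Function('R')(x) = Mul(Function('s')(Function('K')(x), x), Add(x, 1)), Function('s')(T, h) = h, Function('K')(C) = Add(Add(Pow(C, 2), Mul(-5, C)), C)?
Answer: 497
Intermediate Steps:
Function('K')(C) = Add(Pow(C, 2), Mul(-4, C))
Function('R')(x) = Mul(x, Add(1, x)) (Function('R')(x) = Mul(x, Add(x, 1)) = Mul(x, Add(1, x)))
Add(Function('R')(14), Mul(-1, Add(-192, Mul(-1, 95)))) = Add(Mul(14, Add(1, 14)), Mul(-1, Add(-192, Mul(-1, 95)))) = Add(Mul(14, 15), Mul(-1, Add(-192, -95))) = Add(210, Mul(-1, -287)) = Add(210, 287) = 497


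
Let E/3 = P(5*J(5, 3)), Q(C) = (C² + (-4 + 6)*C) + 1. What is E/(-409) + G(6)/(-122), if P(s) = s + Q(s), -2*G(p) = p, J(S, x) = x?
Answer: -97959/49898 ≈ -1.9632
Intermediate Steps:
Q(C) = 1 + C² + 2*C (Q(C) = (C² + 2*C) + 1 = 1 + C² + 2*C)
G(p) = -p/2
P(s) = 1 + s² + 3*s (P(s) = s + (1 + s² + 2*s) = 1 + s² + 3*s)
E = 813 (E = 3*(1 + (5*3)² + 3*(5*3)) = 3*(1 + 15² + 3*15) = 3*(1 + 225 + 45) = 3*271 = 813)
E/(-409) + G(6)/(-122) = 813/(-409) - ½*6/(-122) = 813*(-1/409) - 3*(-1/122) = -813/409 + 3/122 = -97959/49898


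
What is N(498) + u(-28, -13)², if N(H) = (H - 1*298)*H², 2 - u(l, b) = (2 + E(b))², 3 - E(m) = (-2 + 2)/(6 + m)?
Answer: 49601329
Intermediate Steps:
E(m) = 3 (E(m) = 3 - (-2 + 2)/(6 + m) = 3 - 0/(6 + m) = 3 - 1*0 = 3 + 0 = 3)
u(l, b) = -23 (u(l, b) = 2 - (2 + 3)² = 2 - 1*5² = 2 - 1*25 = 2 - 25 = -23)
N(H) = H²*(-298 + H) (N(H) = (H - 298)*H² = (-298 + H)*H² = H²*(-298 + H))
N(498) + u(-28, -13)² = 498²*(-298 + 498) + (-23)² = 248004*200 + 529 = 49600800 + 529 = 49601329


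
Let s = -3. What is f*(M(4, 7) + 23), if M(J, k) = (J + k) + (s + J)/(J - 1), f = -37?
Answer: -3811/3 ≈ -1270.3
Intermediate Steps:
M(J, k) = J + k + (-3 + J)/(-1 + J) (M(J, k) = (J + k) + (-3 + J)/(J - 1) = (J + k) + (-3 + J)/(-1 + J) = J + k + (-3 + J)/(-1 + J))
f*(M(4, 7) + 23) = -37*((-3 + 4² - 1*7 + 4*7)/(-1 + 4) + 23) = -37*((-3 + 16 - 7 + 28)/3 + 23) = -37*((⅓)*34 + 23) = -37*(34/3 + 23) = -37*103/3 = -3811/3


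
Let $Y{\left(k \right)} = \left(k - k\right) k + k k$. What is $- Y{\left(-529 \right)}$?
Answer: $-279841$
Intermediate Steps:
$Y{\left(k \right)} = k^{2}$ ($Y{\left(k \right)} = 0 k + k^{2} = 0 + k^{2} = k^{2}$)
$- Y{\left(-529 \right)} = - \left(-529\right)^{2} = \left(-1\right) 279841 = -279841$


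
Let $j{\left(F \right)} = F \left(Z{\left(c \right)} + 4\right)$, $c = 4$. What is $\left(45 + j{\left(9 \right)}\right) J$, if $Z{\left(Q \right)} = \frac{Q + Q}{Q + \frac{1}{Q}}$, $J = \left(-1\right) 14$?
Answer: $- \frac{23310}{17} \approx -1371.2$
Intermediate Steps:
$J = -14$
$Z{\left(Q \right)} = \frac{2 Q}{Q + \frac{1}{Q}}$
$j{\left(F \right)} = \frac{100 F}{17}$ ($j{\left(F \right)} = F \left(\frac{2 \cdot 4^{2}}{1 + 4^{2}} + 4\right) = F \left(2 \cdot 16 \frac{1}{1 + 16} + 4\right) = F \left(2 \cdot 16 \cdot \frac{1}{17} + 4\right) = F \left(\frac{32}{17} + 4\right) = F \frac{100}{17} = \frac{100 F}{17}$)
$\left(45 + j{\left(9 \right)}\right) J = \left(45 + \frac{100}{17} \cdot 9\right) \left(-14\right) = \left(45 + \frac{900}{17}\right) \left(-14\right) = \frac{1665}{17} \left(-14\right) = - \frac{23310}{17}$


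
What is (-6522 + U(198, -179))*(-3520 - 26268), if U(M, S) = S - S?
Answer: 194277336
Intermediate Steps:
U(M, S) = 0
(-6522 + U(198, -179))*(-3520 - 26268) = (-6522 + 0)*(-3520 - 26268) = -6522*(-29788) = 194277336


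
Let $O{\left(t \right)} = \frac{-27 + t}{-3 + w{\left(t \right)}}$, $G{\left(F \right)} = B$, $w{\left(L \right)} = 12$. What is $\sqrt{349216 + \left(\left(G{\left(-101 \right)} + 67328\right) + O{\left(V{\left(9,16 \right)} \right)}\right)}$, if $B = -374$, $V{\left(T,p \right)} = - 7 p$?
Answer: $\frac{\sqrt{3745391}}{3} \approx 645.1$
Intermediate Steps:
$G{\left(F \right)} = -374$
$O{\left(t \right)} = -3 + \frac{t}{9}$ ($O{\left(t \right)} = \frac{-27 + t}{-3 + 12} = \frac{-27 + t}{9} = \left(-27 + t\right) \frac{1}{9} = -3 + \frac{t}{9}$)
$\sqrt{349216 + \left(\left(G{\left(-101 \right)} + 67328\right) + O{\left(V{\left(9,16 \right)} \right)}\right)} = \sqrt{349216 + \left(\left(-374 + 67328\right) + \left(-3 + \frac{\left(-7\right) 16}{9}\right)\right)} = \sqrt{349216 + \left(66954 + \left(-3 + \frac{1}{9} \left(-112\right)\right)\right)} = \sqrt{349216 + \left(66954 - \frac{139}{9}\right)} = \sqrt{349216 + \frac{602447}{9}} = \sqrt{\frac{3745391}{9}} = \frac{\sqrt{3745391}}{3}$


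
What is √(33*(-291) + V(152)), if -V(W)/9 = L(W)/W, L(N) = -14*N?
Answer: 27*I*√13 ≈ 97.35*I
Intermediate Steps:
V(W) = 126 (V(W) = -9*(-14*W)/W = -9*(-14) = 126)
√(33*(-291) + V(152)) = √(33*(-291) + 126) = √(-9603 + 126) = √(-9477) = 27*I*√13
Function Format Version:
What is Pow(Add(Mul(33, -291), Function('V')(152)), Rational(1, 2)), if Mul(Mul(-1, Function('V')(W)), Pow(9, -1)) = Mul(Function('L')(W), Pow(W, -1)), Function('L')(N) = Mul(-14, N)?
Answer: Mul(27, I, Pow(13, Rational(1, 2))) ≈ Mul(97.350, I)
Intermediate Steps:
Function('V')(W) = 126 (Function('V')(W) = Mul(-9, Mul(Mul(-14, W), Pow(W, -1))) = Mul(-9, -14) = 126)
Pow(Add(Mul(33, -291), Function('V')(152)), Rational(1, 2)) = Pow(Add(Mul(33, -291), 126), Rational(1, 2)) = Pow(Add(-9603, 126), Rational(1, 2)) = Pow(-9477, Rational(1, 2)) = Mul(27, I, Pow(13, Rational(1, 2)))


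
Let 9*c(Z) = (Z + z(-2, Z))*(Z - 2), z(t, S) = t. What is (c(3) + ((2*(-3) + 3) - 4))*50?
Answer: -3100/9 ≈ -344.44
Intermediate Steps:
c(Z) = (-2 + Z)**2/9 (c(Z) = ((Z - 2)*(Z - 2))/9 = ((-2 + Z)*(-2 + Z))/9 = (-2 + Z)**2/9)
(c(3) + ((2*(-3) + 3) - 4))*50 = ((4/9 - 4/9*3 + (1/9)*3**2) + ((2*(-3) + 3) - 4))*50 = ((4/9 - 4/3 + (1/9)*9) + ((-6 + 3) - 4))*50 = ((4/9 - 4/3 + 1) + (-3 - 4))*50 = (1/9 - 7)*50 = -62/9*50 = -3100/9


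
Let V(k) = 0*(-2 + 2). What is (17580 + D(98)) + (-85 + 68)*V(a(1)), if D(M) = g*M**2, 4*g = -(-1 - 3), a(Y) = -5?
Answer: 27184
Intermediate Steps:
V(k) = 0 (V(k) = 0*0 = 0)
g = 1 (g = (-(-1 - 3))/4 = (-1*(-4))/4 = (1/4)*4 = 1)
D(M) = M**2 (D(M) = 1*M**2 = M**2)
(17580 + D(98)) + (-85 + 68)*V(a(1)) = (17580 + 98**2) + (-85 + 68)*0 = (17580 + 9604) - 17*0 = 27184 + 0 = 27184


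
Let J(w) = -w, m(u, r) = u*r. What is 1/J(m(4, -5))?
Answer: 1/20 ≈ 0.050000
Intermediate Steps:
m(u, r) = r*u
1/J(m(4, -5)) = 1/(-(-5)*4) = 1/(-1*(-20)) = 1/20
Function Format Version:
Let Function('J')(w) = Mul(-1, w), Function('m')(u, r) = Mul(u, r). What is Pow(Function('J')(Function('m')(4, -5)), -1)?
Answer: Rational(1, 20) ≈ 0.050000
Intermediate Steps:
Function('m')(u, r) = Mul(r, u)
Pow(Function('J')(Function('m')(4, -5)), -1) = Pow(Mul(-1, Mul(-5, 4)), -1) = Pow(Mul(-1, -20), -1) = Pow(20, -1) = Rational(1, 20)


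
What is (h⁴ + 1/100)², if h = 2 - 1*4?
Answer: 2563201/10000 ≈ 256.32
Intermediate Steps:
h = -2 (h = 2 - 4 = -2)
(h⁴ + 1/100)² = ((-2)⁴ + 1/100)² = (16 + 1/100)² = (1601/100)² = 2563201/10000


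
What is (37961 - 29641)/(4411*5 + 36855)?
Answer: 832/5891 ≈ 0.14123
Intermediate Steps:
(37961 - 29641)/(4411*5 + 36855) = 8320/(22055 + 36855) = 8320/58910 = 8320*(1/58910) = 832/5891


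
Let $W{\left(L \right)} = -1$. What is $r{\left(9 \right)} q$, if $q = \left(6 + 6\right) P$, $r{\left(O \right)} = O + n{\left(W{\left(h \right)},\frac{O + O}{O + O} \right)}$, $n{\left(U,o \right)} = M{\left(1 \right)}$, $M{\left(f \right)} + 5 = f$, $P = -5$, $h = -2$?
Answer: $-300$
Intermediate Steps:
$M{\left(f \right)} = -5 + f$
$n{\left(U,o \right)} = -4$ ($n{\left(U,o \right)} = -5 + 1 = -4$)
$r{\left(O \right)} = -4 + O$ ($r{\left(O \right)} = O - 4 = -4 + O$)
$q = -60$ ($q = \left(6 + 6\right) \left(-5\right) = 12 \left(-5\right) = -60$)
$r{\left(9 \right)} q = \left(-4 + 9\right) \left(-60\right) = 5 \left(-60\right) = -300$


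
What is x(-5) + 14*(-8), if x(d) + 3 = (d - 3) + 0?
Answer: -123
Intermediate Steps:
x(d) = -6 + d (x(d) = -3 + ((d - 3) + 0) = -3 + ((-3 + d) + 0) = -3 + (-3 + d) = -6 + d)
x(-5) + 14*(-8) = (-6 - 5) + 14*(-8) = -11 - 112 = -123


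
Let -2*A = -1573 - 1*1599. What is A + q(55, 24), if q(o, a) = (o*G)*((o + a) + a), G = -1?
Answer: -4079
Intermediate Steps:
q(o, a) = -o*(o + 2*a) (q(o, a) = (o*(-1))*((o + a) + a) = (-o)*((a + o) + a) = (-o)*(o + 2*a) = -o*(o + 2*a))
A = 1586 (A = -(-1573 - 1*1599)/2 = -(-1573 - 1599)/2 = -1/2*(-3172) = 1586)
A + q(55, 24) = 1586 - 1*55*(55 + 2*24) = 1586 - 1*55*(55 + 48) = 1586 - 1*55*103 = 1586 - 5665 = -4079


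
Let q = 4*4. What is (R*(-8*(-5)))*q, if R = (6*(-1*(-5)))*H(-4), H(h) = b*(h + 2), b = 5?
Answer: -192000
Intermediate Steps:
H(h) = 10 + 5*h (H(h) = 5*(h + 2) = 5*(2 + h) = 10 + 5*h)
R = -300 (R = (6*(-1*(-5)))*(10 + 5*(-4)) = (6*5)*(10 - 20) = 30*(-10) = -300)
q = 16
(R*(-8*(-5)))*q = -(-2400)*(-5)*16 = -300*40*16 = -12000*16 = -192000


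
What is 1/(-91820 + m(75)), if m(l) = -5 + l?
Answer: -1/91750 ≈ -1.0899e-5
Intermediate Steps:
1/(-91820 + m(75)) = 1/(-91820 + (-5 + 75)) = 1/(-91820 + 70) = 1/(-91750) = -1/91750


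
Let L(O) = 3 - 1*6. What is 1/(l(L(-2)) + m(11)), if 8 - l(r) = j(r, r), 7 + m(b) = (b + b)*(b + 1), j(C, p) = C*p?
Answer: 1/256 ≈ 0.0039063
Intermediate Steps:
L(O) = -3 (L(O) = 3 - 6 = -3)
m(b) = -7 + 2*b*(1 + b) (m(b) = -7 + (b + b)*(b + 1) = -7 + (2*b)*(1 + b) = -7 + 2*b*(1 + b))
l(r) = 8 - r² (l(r) = 8 - r*r = 8 - r²)
1/(l(L(-2)) + m(11)) = 1/((8 - 1*(-3)²) + (-7 + 2*11 + 2*11²)) = 1/((8 - 1*9) + (-7 + 22 + 2*121)) = 1/((8 - 9) + (-7 + 22 + 242)) = 1/(-1 + 257) = 1/256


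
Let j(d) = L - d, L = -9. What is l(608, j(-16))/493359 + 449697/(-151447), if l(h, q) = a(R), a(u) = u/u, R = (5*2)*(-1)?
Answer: -221861910776/74717740473 ≈ -2.9693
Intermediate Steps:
j(d) = -9 - d
R = -10 (R = 10*(-1) = -10)
a(u) = 1
l(h, q) = 1
l(608, j(-16))/493359 + 449697/(-151447) = 1/493359 + 449697/(-151447) = 1*(1/493359) + 449697*(-1/151447) = 1/493359 - 449697/151447 = -221861910776/74717740473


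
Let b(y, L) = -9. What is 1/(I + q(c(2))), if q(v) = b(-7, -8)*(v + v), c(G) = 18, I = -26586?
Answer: -1/26910 ≈ -3.7161e-5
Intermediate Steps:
q(v) = -18*v (q(v) = -9*(v + v) = -18*v)
1/(I + q(c(2))) = 1/(-26586 - 18*18) = 1/(-26586 - 324) = 1/(-26910) = -1/26910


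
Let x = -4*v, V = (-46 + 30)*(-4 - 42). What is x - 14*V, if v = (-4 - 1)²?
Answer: -10404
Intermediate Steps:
V = 736 (V = -16*(-46) = 736)
v = 25 (v = (-5)² = 25)
x = -100 (x = -4*25 = -100)
x - 14*V = -100 - 14*736 = -100 - 10304 = -10404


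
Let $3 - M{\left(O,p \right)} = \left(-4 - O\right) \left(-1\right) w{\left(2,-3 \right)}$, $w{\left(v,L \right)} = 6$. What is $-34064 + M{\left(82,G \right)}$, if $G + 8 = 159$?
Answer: $-34577$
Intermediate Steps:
$G = 151$ ($G = -8 + 159 = 151$)
$M{\left(O,p \right)} = -21 - 6 O$ ($M{\left(O,p \right)} = 3 - \left(-4 - O\right) \left(-1\right) 6 = 3 - \left(4 + O\right) 6 = 3 - \left(24 + 6 O\right) = -21 - 6 O$)
$-34064 + M{\left(82,G \right)} = -34064 - 513 = -34577$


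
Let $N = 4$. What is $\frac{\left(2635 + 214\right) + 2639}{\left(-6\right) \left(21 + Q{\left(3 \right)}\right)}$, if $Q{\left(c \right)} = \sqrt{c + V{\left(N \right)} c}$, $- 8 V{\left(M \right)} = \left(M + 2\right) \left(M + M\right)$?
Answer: $- \frac{2401}{57} + \frac{343 i \sqrt{15}}{171} \approx -42.123 + 7.7686 i$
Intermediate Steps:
$V{\left(M \right)} = - \frac{M \left(2 + M\right)}{4}$ ($V{\left(M \right)} = - \frac{\left(M + 2\right) \left(M + M\right)}{8} = - \frac{\left(2 + M\right) 2 M}{8} = - \frac{2 M \left(2 + M\right)}{8} = - \frac{M \left(2 + M\right)}{4}$)
$Q{\left(c \right)} = \sqrt{5} \sqrt{- c}$ ($Q{\left(c \right)} = \sqrt{c + \left(- \frac{1}{4}\right) 4 \left(2 + 4\right) c} = \sqrt{c + \left(- \frac{1}{4}\right) 4 \cdot 6 c} = \sqrt{c - 6 c} = \sqrt{- 5 c} = \sqrt{5} \sqrt{- c}$)
$\frac{\left(2635 + 214\right) + 2639}{\left(-6\right) \left(21 + Q{\left(3 \right)}\right)} = \frac{\left(2635 + 214\right) + 2639}{\left(-6\right) \left(21 + \sqrt{5} \sqrt{\left(-1\right) 3}\right)} = \frac{2849 + 2639}{\left(-6\right) \left(21 + \sqrt{5} \sqrt{-3}\right)} = \frac{5488}{\left(-6\right) \left(21 + \sqrt{5} i \sqrt{3}\right)} = \frac{5488}{\left(-6\right) \left(21 + i \sqrt{15}\right)} = \frac{5488}{-126 - 6 i \sqrt{15}}$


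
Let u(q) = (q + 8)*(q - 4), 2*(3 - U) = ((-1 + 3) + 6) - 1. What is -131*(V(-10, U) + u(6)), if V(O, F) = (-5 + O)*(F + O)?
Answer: -48601/2 ≈ -24301.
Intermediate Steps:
U = -½ (U = 3 - (((-1 + 3) + 6) - 1)/2 = 3 - ((2 + 6) - 1)/2 = 3 - (8 - 1)/2 = 3 - ½*7 = 3 - 7/2 = -½ ≈ -0.50000)
u(q) = (-4 + q)*(8 + q) (u(q) = (8 + q)*(-4 + q) = (-4 + q)*(8 + q))
-131*(V(-10, U) + u(6)) = -131*(((-10)² - 5*(-½) - 5*(-10) - ½*(-10)) + (-32 + 6² + 4*6)) = -131*((100 + 5/2 + 50 + 5) + (-32 + 36 + 24)) = -131*(315/2 + 28) = -131*371/2 = -48601/2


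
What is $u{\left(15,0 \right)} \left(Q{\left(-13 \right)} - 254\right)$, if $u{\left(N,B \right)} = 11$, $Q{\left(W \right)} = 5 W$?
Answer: $-3509$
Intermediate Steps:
$u{\left(15,0 \right)} \left(Q{\left(-13 \right)} - 254\right) = 11 \left(5 \left(-13\right) - 254\right) = 11 \left(-65 - 254\right) = 11 \left(-319\right) = -3509$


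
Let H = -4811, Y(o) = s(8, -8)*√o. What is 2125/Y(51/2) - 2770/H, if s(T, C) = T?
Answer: 2770/4811 + 125*√102/24 ≈ 53.177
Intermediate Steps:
Y(o) = 8*√o
2125/Y(51/2) - 2770/H = 2125/((8*√(51/2))) - 2770/(-4811) = 2125/((8*√(51*(½)))) - 2770*(-1/4811) = 2125/((8*√(51/2))) + 2770/4811 = 2125/((8*(√102/2))) + 2770/4811 = 2125/((4*√102)) + 2770/4811 = 2125*(√102/408) + 2770/4811 = 125*√102/24 + 2770/4811 = 2770/4811 + 125*√102/24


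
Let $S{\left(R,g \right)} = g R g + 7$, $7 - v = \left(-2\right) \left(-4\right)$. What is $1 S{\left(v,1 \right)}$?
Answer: $6$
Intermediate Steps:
$v = -1$ ($v = 7 - \left(-2\right) \left(-4\right) = 7 - 8 = -1$)
$S{\left(R,g \right)} = 7 + R g^{2}$ ($S{\left(R,g \right)} = R g g + 7 = R g^{2} + 7 = 7 + R g^{2}$)
$1 S{\left(v,1 \right)} = 1 \left(7 - 1^{2}\right) = 1 \left(7 - 1\right) = 1 \cdot 6 = 6$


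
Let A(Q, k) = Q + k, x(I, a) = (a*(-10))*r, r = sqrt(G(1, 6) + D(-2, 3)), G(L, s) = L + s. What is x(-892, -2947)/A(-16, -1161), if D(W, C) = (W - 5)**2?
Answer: -58940*sqrt(14)/1177 ≈ -187.37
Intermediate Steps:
D(W, C) = (-5 + W)**2
r = 2*sqrt(14) (r = sqrt((1 + 6) + (-5 - 2)**2) = sqrt(7 + (-7)**2) = sqrt(7 + 49) = sqrt(56) = 2*sqrt(14) ≈ 7.4833)
x(I, a) = -20*a*sqrt(14) (x(I, a) = (a*(-10))*(2*sqrt(14)) = (-10*a)*(2*sqrt(14)) = -20*a*sqrt(14))
x(-892, -2947)/A(-16, -1161) = (-20*(-2947)*sqrt(14))/(-16 - 1161) = (58940*sqrt(14))/(-1177) = (58940*sqrt(14))*(-1/1177) = -58940*sqrt(14)/1177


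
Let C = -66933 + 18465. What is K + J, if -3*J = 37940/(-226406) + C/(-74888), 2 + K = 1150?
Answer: 7298150808893/6358159698 ≈ 1147.8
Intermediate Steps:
K = 1148 (K = -2 + 1150 = 1148)
C = -48468
J = -1016524411/6358159698 (J = -(37940/(-226406) - 48468/(-74888))/3 = -(37940*(-1/226406) - 48468*(-1/74888))/3 = -(-18970/113203 + 12117/18722)/3 = -⅓*1016524411/2119386566 = -1016524411/6358159698 ≈ -0.15988)
K + J = 1148 - 1016524411/6358159698 = 7298150808893/6358159698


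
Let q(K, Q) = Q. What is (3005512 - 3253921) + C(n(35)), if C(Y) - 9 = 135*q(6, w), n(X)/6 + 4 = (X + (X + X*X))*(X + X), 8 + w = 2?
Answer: -249210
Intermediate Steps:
w = -6 (w = -8 + 2 = -6)
n(X) = -24 + 12*X*(X² + 2*X) (n(X) = -24 + 6*((X + (X + X*X))*(X + X)) = -24 + 6*((X + (X + X²))*(2*X)) = -24 + 6*((X² + 2*X)*(2*X)) = -24 + 6*(2*X*(X² + 2*X)) = -24 + 12*X*(X² + 2*X))
C(Y) = -801 (C(Y) = 9 + 135*(-6) = 9 - 810 = -801)
(3005512 - 3253921) + C(n(35)) = (3005512 - 3253921) - 801 = -248409 - 801 = -249210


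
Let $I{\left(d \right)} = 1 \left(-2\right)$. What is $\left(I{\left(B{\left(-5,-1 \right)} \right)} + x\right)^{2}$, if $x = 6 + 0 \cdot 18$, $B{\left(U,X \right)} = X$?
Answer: $16$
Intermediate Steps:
$I{\left(d \right)} = -2$
$x = 6$ ($x = 6 + 0 = 6$)
$\left(I{\left(B{\left(-5,-1 \right)} \right)} + x\right)^{2} = \left(-2 + 6\right)^{2} = 4^{2} = 16$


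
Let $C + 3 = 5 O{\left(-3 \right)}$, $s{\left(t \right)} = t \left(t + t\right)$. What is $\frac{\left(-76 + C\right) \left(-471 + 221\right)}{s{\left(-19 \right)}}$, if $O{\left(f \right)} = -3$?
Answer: $\frac{11750}{361} \approx 32.548$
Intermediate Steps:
$s{\left(t \right)} = 2 t^{2}$ ($s{\left(t \right)} = t 2 t = 2 t^{2}$)
$C = -18$ ($C = -3 + 5 \left(-3\right) = -3 - 15 = -18$)
$\frac{\left(-76 + C\right) \left(-471 + 221\right)}{s{\left(-19 \right)}} = \frac{\left(-76 - 18\right) \left(-471 + 221\right)}{2 \left(-19\right)^{2}} = \frac{\left(-94\right) \left(-250\right)}{2 \cdot 361} = \frac{23500}{722} = 23500 \cdot \frac{1}{722} = \frac{11750}{361}$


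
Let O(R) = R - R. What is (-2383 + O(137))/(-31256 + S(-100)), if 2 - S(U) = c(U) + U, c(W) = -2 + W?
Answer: 2383/31052 ≈ 0.076742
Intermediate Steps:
O(R) = 0
S(U) = 4 - 2*U (S(U) = 2 - ((-2 + U) + U) = 2 - (-2 + 2*U) = 2 + (2 - 2*U) = 4 - 2*U)
(-2383 + O(137))/(-31256 + S(-100)) = (-2383 + 0)/(-31256 + (4 - 2*(-100))) = -2383/(-31256 + (4 + 200)) = -2383/(-31256 + 204) = -2383/(-31052) = -2383*(-1/31052) = 2383/31052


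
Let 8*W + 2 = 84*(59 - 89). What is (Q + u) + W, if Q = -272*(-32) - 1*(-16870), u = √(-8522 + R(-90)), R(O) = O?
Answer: 101035/4 + 2*I*√2153 ≈ 25259.0 + 92.801*I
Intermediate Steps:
u = 2*I*√2153 (u = √(-8522 - 90) = √(-8612) = 2*I*√2153 ≈ 92.801*I)
Q = 25574 (Q = 8704 + 16870 = 25574)
W = -1261/4 (W = -¼ + (84*(59 - 89))/8 = -¼ + (84*(-30))/8 = -¼ + (⅛)*(-2520) = -¼ - 315 = -1261/4 ≈ -315.25)
(Q + u) + W = (25574 + 2*I*√2153) - 1261/4 = 101035/4 + 2*I*√2153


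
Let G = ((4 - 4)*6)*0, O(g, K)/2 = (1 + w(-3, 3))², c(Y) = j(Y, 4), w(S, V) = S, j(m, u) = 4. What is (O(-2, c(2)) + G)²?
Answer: 64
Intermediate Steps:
c(Y) = 4
O(g, K) = 8 (O(g, K) = 2*(1 - 3)² = 2*(-2)² = 2*4 = 8)
G = 0 (G = (0*6)*0 = 0*0 = 0)
(O(-2, c(2)) + G)² = (8 + 0)² = 8² = 64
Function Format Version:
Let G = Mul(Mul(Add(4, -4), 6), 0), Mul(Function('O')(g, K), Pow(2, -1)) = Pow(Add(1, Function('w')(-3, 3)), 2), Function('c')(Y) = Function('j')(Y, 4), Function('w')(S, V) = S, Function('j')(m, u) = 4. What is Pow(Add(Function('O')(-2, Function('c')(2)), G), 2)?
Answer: 64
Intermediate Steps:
Function('c')(Y) = 4
Function('O')(g, K) = 8 (Function('O')(g, K) = Mul(2, Pow(Add(1, -3), 2)) = Mul(2, Pow(-2, 2)) = Mul(2, 4) = 8)
G = 0 (G = Mul(Mul(0, 6), 0) = Mul(0, 0) = 0)
Pow(Add(Function('O')(-2, Function('c')(2)), G), 2) = Pow(Add(8, 0), 2) = Pow(8, 2) = 64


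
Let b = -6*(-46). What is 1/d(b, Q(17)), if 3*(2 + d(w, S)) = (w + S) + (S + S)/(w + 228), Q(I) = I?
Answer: 756/72341 ≈ 0.010451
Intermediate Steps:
b = 276
d(w, S) = -2 + S/3 + w/3 + 2*S/(3*(228 + w)) (d(w, S) = -2 + ((w + S) + (S + S)/(w + 228))/3 = -2 + ((S + w) + (2*S)/(228 + w))/3 = -2 + ((S + w) + 2*S/(228 + w))/3 = -2 + (S + w + 2*S/(228 + w))/3 = -2 + (S/3 + w/3 + 2*S/(3*(228 + w))) = -2 + S/3 + w/3 + 2*S/(3*(228 + w)))
1/d(b, Q(17)) = 1/((-1368 + 276² + 222*276 + 230*17 + 17*276)/(3*(228 + 276))) = 1/((⅓)*(-1368 + 76176 + 61272 + 3910 + 4692)/504) = 1/((⅓)*(1/504)*144682) = 1/(72341/756) = 756/72341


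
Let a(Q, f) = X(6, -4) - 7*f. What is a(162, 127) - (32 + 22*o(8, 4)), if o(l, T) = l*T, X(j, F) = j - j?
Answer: -1625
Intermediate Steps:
X(j, F) = 0
o(l, T) = T*l
a(Q, f) = -7*f (a(Q, f) = 0 - 7*f = -7*f)
a(162, 127) - (32 + 22*o(8, 4)) = -7*127 - (32 + 22*(4*8)) = -889 - (32 + 22*32) = -889 - (32 + 704) = -889 - 1*736 = -889 - 736 = -1625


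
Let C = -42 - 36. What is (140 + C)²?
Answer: 3844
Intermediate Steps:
C = -78
(140 + C)² = (140 - 78)² = 62² = 3844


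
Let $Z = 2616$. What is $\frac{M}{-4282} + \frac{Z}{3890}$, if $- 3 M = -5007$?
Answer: $\frac{2354651}{8328490} \approx 0.28272$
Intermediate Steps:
$M = 1669$ ($M = \left(- \frac{1}{3}\right) \left(-5007\right) = 1669$)
$\frac{M}{-4282} + \frac{Z}{3890} = \frac{1669}{-4282} + \frac{2616}{3890} = 1669 \left(- \frac{1}{4282}\right) + 2616 \cdot \frac{1}{3890} = - \frac{1669}{4282} + \frac{1308}{1945} = \frac{2354651}{8328490}$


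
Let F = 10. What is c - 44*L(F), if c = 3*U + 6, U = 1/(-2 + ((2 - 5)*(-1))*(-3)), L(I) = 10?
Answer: -4777/11 ≈ -434.27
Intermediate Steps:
U = -1/11 (U = 1/(-2 - 3*(-1)*(-3)) = 1/(-2 + 3*(-3)) = 1/(-2 - 9) = 1/(-11) = -1/11 ≈ -0.090909)
c = 63/11 (c = 3*(-1/11) + 6 = -3/11 + 6 = 63/11 ≈ 5.7273)
c - 44*L(F) = 63/11 - 44*10 = 63/11 - 440 = -4777/11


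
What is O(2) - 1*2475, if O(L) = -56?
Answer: -2531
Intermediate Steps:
O(2) - 1*2475 = -56 - 1*2475 = -56 - 2475 = -2531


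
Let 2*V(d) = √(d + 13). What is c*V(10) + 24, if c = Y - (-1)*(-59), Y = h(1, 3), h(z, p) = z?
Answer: 24 - 29*√23 ≈ -115.08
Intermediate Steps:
Y = 1
V(d) = √(13 + d)/2 (V(d) = √(d + 13)/2 = √(13 + d)/2)
c = -58 (c = 1 - (-1)*(-59) = 1 - 1*59 = 1 - 59 = -58)
c*V(10) + 24 = -29*√(13 + 10) + 24 = -29*√23 + 24 = 24 - 29*√23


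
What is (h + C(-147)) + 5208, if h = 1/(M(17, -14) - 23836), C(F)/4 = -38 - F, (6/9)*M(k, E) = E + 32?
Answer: 134377995/23809 ≈ 5644.0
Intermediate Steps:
M(k, E) = 48 + 3*E/2 (M(k, E) = 3*(E + 32)/2 = 3*(32 + E)/2 = 48 + 3*E/2)
C(F) = -152 - 4*F (C(F) = 4*(-38 - F) = -152 - 4*F)
h = -1/23809 (h = 1/((48 + (3/2)*(-14)) - 23836) = 1/((48 - 21) - 23836) = 1/(27 - 23836) = 1/(-23809) = -1/23809 ≈ -4.2001e-5)
(h + C(-147)) + 5208 = (-1/23809 + (-152 - 4*(-147))) + 5208 = (-1/23809 + (-152 + 588)) + 5208 = (-1/23809 + 436) + 5208 = 10380723/23809 + 5208 = 134377995/23809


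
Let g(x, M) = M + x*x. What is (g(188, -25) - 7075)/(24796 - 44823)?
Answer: -28244/20027 ≈ -1.4103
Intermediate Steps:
g(x, M) = M + x²
(g(188, -25) - 7075)/(24796 - 44823) = ((-25 + 188²) - 7075)/(24796 - 44823) = ((-25 + 35344) - 7075)/(-20027) = (35319 - 7075)*(-1/20027) = 28244*(-1/20027) = -28244/20027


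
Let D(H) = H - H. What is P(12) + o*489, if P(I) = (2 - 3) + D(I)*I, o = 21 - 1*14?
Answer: 3422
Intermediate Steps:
D(H) = 0
o = 7 (o = 21 - 14 = 7)
P(I) = -1 (P(I) = (2 - 3) + 0*I = -1 + 0 = -1)
P(12) + o*489 = -1 + 7*489 = -1 + 3423 = 3422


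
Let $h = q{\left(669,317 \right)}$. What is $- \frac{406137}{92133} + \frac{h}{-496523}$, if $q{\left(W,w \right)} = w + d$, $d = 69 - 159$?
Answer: $- \frac{67225758614}{15248717853} \approx -4.4086$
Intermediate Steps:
$d = -90$
$q{\left(W,w \right)} = -90 + w$ ($q{\left(W,w \right)} = w - 90 = -90 + w$)
$h = 227$ ($h = -90 + 317 = 227$)
$- \frac{406137}{92133} + \frac{h}{-496523} = - \frac{406137}{92133} + \frac{227}{-496523} = \left(-406137\right) \frac{1}{92133} + 227 \left(- \frac{1}{496523}\right) = - \frac{135379}{30711} - \frac{227}{496523} = - \frac{67225758614}{15248717853}$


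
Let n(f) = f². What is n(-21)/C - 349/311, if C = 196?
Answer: 1403/1244 ≈ 1.1278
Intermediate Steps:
n(-21)/C - 349/311 = (-21)²/196 - 349/311 = 441*(1/196) - 349*1/311 = 9/4 - 349/311 = 1403/1244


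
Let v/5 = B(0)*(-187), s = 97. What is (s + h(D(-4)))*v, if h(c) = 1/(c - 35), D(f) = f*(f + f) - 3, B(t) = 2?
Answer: -543235/3 ≈ -1.8108e+5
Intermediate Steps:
D(f) = -3 + 2*f² (D(f) = f*(2*f) - 3 = 2*f² - 3 = -3 + 2*f²)
h(c) = 1/(-35 + c)
v = -1870 (v = 5*(2*(-187)) = 5*(-374) = -1870)
(s + h(D(-4)))*v = (97 + 1/(-35 + (-3 + 2*(-4)²)))*(-1870) = (97 + 1/(-35 + (-3 + 2*16)))*(-1870) = (97 + 1/(-35 + (-3 + 32)))*(-1870) = (97 + 1/(-35 + 29))*(-1870) = (97 + 1/(-6))*(-1870) = (97 - ⅙)*(-1870) = (581/6)*(-1870) = -543235/3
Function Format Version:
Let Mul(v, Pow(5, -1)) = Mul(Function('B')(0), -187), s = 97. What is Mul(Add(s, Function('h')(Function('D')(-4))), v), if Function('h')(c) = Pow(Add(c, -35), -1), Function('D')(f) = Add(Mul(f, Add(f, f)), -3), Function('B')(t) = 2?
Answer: Rational(-543235, 3) ≈ -1.8108e+5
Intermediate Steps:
Function('D')(f) = Add(-3, Mul(2, Pow(f, 2))) (Function('D')(f) = Add(Mul(f, Mul(2, f)), -3) = Add(Mul(2, Pow(f, 2)), -3) = Add(-3, Mul(2, Pow(f, 2))))
Function('h')(c) = Pow(Add(-35, c), -1)
v = -1870 (v = Mul(5, Mul(2, -187)) = Mul(5, -374) = -1870)
Mul(Add(s, Function('h')(Function('D')(-4))), v) = Mul(Add(97, Pow(Add(-35, Add(-3, Mul(2, Pow(-4, 2)))), -1)), -1870) = Mul(Add(97, Pow(Add(-35, Add(-3, Mul(2, 16))), -1)), -1870) = Mul(Add(97, Pow(Add(-35, Add(-3, 32)), -1)), -1870) = Mul(Add(97, Pow(Add(-35, 29), -1)), -1870) = Mul(Add(97, Pow(-6, -1)), -1870) = Mul(Add(97, Rational(-1, 6)), -1870) = Mul(Rational(581, 6), -1870) = Rational(-543235, 3)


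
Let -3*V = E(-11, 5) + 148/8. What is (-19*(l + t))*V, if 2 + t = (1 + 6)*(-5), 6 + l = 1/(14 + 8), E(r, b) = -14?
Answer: -53865/44 ≈ -1224.2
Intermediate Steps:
l = -131/22 (l = -6 + 1/(14 + 8) = -6 + 1/22 = -131/22 ≈ -5.9545)
t = -37 (t = -2 + (1 + 6)*(-5) = -2 + 7*(-5) = -2 - 35 = -37)
V = -3/2 (V = -(-14 + 148/8)/3 = -(-14 + 148*(1/8))/3 = -(-14 + 37/2)/3 = -1/3*9/2 = -3/2 ≈ -1.5000)
(-19*(l + t))*V = -19*(-131/22 - 37)*(-3/2) = -19*(-945/22)*(-3/2) = (17955/22)*(-3/2) = -53865/44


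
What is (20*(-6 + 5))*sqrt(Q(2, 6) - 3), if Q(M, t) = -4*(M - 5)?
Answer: -60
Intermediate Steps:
Q(M, t) = 20 - 4*M (Q(M, t) = -4*(-5 + M) = 20 - 4*M)
(20*(-6 + 5))*sqrt(Q(2, 6) - 3) = (20*(-6 + 5))*sqrt((20 - 4*2) - 3) = (20*(-1))*sqrt((20 - 8) - 3) = -20*sqrt(12 - 3) = -20*sqrt(9) = -20*3 = -60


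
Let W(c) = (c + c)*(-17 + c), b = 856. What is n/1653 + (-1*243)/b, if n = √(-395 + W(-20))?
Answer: -243/856 + √1085/1653 ≈ -0.26395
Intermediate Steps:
W(c) = 2*c*(-17 + c) (W(c) = (2*c)*(-17 + c) = 2*c*(-17 + c))
n = √1085 (n = √(-395 + 2*(-20)*(-17 - 20)) = √(-395 + 2*(-20)*(-37)) = √(-395 + 1480) = √1085 ≈ 32.939)
n/1653 + (-1*243)/b = √1085/1653 - 1*243/856 = √1085*(1/1653) - 243*1/856 = √1085/1653 - 243/856 = -243/856 + √1085/1653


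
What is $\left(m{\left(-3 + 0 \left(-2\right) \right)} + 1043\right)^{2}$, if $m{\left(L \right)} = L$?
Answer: $1081600$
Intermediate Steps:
$\left(m{\left(-3 + 0 \left(-2\right) \right)} + 1043\right)^{2} = \left(\left(-3 + 0 \left(-2\right)\right) + 1043\right)^{2} = \left(\left(-3 + 0\right) + 1043\right)^{2} = \left(-3 + 1043\right)^{2} = 1040^{2} = 1081600$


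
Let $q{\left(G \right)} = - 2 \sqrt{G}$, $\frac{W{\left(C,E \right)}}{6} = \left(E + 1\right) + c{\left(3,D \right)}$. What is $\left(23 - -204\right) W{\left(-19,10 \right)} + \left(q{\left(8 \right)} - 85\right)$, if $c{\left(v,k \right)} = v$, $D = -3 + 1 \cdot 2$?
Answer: $18983 - 4 \sqrt{2} \approx 18977.0$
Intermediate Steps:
$D = -1$ ($D = -3 + 2 = -1$)
$W{\left(C,E \right)} = 24 + 6 E$ ($W{\left(C,E \right)} = 6 \left(\left(E + 1\right) + 3\right) = 6 \left(\left(1 + E\right) + 3\right) = 6 \left(4 + E\right) = 24 + 6 E$)
$\left(23 - -204\right) W{\left(-19,10 \right)} + \left(q{\left(8 \right)} - 85\right) = \left(23 - -204\right) \left(24 + 6 \cdot 10\right) - \left(85 + 2 \sqrt{8}\right) = \left(23 + 204\right) \left(24 + 60\right) - \left(85 + 2 \cdot 2 \sqrt{2}\right) = 227 \cdot 84 - \left(85 + 4 \sqrt{2}\right) = 19068 - \left(85 + 4 \sqrt{2}\right) = 18983 - 4 \sqrt{2}$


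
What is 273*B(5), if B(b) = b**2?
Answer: 6825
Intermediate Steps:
273*B(5) = 273*5**2 = 273*25 = 6825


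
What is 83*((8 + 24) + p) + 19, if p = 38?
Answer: 5829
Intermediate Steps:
83*((8 + 24) + p) + 19 = 83*((8 + 24) + 38) + 19 = 83*(32 + 38) + 19 = 83*70 + 19 = 5810 + 19 = 5829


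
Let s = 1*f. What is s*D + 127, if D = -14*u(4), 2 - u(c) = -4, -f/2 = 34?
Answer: 5839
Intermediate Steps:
f = -68 (f = -2*34 = -68)
u(c) = 6 (u(c) = 2 - 1*(-4) = 2 + 4 = 6)
D = -84 (D = -14*6 = -84)
s = -68 (s = 1*(-68) = -68)
s*D + 127 = -68*(-84) + 127 = 5712 + 127 = 5839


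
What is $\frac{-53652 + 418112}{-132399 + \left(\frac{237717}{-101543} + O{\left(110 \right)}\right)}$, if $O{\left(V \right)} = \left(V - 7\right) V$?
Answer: $- \frac{9252090445}{3073486796} \approx -3.0103$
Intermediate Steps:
$O{\left(V \right)} = V \left(-7 + V\right)$ ($O{\left(V \right)} = \left(-7 + V\right) V = V \left(-7 + V\right)$)
$\frac{-53652 + 418112}{-132399 + \left(\frac{237717}{-101543} + O{\left(110 \right)}\right)} = \frac{-53652 + 418112}{-132399 + \left(\frac{237717}{-101543} + 110 \left(-7 + 110\right)\right)} = \frac{364460}{-132399 + \left(237717 \left(- \frac{1}{101543}\right) + 110 \cdot 103\right)} = \frac{364460}{-132399 + \left(- \frac{237717}{101543} + 11330\right)} = \frac{364460}{-132399 + \frac{1150244473}{101543}} = \frac{364460}{- \frac{12293947184}{101543}} = 364460 \left(- \frac{101543}{12293947184}\right) = - \frac{9252090445}{3073486796}$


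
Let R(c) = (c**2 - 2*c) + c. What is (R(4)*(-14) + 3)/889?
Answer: -165/889 ≈ -0.18560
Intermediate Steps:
R(c) = c**2 - c
(R(4)*(-14) + 3)/889 = ((4*(-1 + 4))*(-14) + 3)/889 = ((4*3)*(-14) + 3)*(1/889) = (12*(-14) + 3)*(1/889) = (-168 + 3)*(1/889) = -165*1/889 = -165/889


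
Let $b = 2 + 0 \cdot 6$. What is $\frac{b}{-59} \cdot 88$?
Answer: $- \frac{176}{59} \approx -2.9831$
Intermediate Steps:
$b = 2$ ($b = 2 + 0 = 2$)
$\frac{b}{-59} \cdot 88 = \frac{1}{-59} \cdot 2 \cdot 88 = \left(- \frac{1}{59}\right) 2 \cdot 88 = \left(- \frac{2}{59}\right) 88 = - \frac{176}{59}$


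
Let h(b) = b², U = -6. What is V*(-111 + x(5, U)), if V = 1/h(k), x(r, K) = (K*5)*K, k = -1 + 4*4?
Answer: 23/75 ≈ 0.30667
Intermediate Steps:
k = 15 (k = -1 + 16 = 15)
x(r, K) = 5*K² (x(r, K) = (5*K)*K = 5*K²)
V = 1/225 (V = 1/(15²) = 1/225 ≈ 0.0044444)
V*(-111 + x(5, U)) = (-111 + 5*(-6)²)/225 = (-111 + 5*36)/225 = (-111 + 180)/225 = (1/225)*69 = 23/75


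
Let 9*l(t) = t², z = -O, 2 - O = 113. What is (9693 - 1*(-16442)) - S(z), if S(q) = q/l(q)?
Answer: 966992/37 ≈ 26135.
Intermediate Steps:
O = -111 (O = 2 - 1*113 = 2 - 113 = -111)
z = 111 (z = -1*(-111) = 111)
l(t) = t²/9
S(q) = 9/q (S(q) = q/((q²/9)) = q*(9/q²) = 9/q)
(9693 - 1*(-16442)) - S(z) = (9693 - 1*(-16442)) - 9/111 = (9693 + 16442) - 9/111 = 26135 - 1*3/37 = 26135 - 3/37 = 966992/37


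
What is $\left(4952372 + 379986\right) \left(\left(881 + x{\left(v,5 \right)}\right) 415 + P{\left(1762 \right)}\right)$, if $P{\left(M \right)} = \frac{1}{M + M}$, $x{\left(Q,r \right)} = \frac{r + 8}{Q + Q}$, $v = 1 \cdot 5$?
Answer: $\frac{3440246640488161}{1762} \approx 1.9525 \cdot 10^{12}$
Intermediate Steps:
$v = 5$
$x{\left(Q,r \right)} = \frac{8 + r}{2 Q}$
$P{\left(M \right)} = \frac{1}{2 M}$
$\left(4952372 + 379986\right) \left(\left(881 + x{\left(v,5 \right)}\right) 415 + P{\left(1762 \right)}\right) = \left(4952372 + 379986\right) \left(\left(881 + \frac{8 + 5}{2 \cdot 5}\right) 415 + \frac{1}{2 \cdot 1762}\right) = 5332358 \left(\left(881 + \frac{1}{2} \cdot \frac{1}{5} \cdot 13\right) 415 + \frac{1}{2} \cdot \frac{1}{1762}\right) = 5332358 \left(\left(881 + \frac{13}{10}\right) 415 + \frac{1}{3524}\right) = 5332358 \left(\frac{8823}{10} \cdot 415 + \frac{1}{3524}\right) = 5332358 \left(\frac{732309}{2} + \frac{1}{3524}\right) = 5332358 \cdot \frac{1290328459}{3524} = \frac{3440246640488161}{1762}$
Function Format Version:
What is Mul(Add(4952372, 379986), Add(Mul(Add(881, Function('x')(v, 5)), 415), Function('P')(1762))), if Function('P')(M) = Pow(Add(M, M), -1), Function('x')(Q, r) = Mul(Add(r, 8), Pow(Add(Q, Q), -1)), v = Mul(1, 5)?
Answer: Rational(3440246640488161, 1762) ≈ 1.9525e+12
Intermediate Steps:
v = 5
Function('x')(Q, r) = Mul(Rational(1, 2), Pow(Q, -1), Add(8, r)) (Function('x')(Q, r) = Mul(Add(8, r), Pow(Mul(2, Q), -1)) = Mul(Add(8, r), Mul(Rational(1, 2), Pow(Q, -1))) = Mul(Rational(1, 2), Pow(Q, -1), Add(8, r)))
Function('P')(M) = Mul(Rational(1, 2), Pow(M, -1)) (Function('P')(M) = Pow(Mul(2, M), -1) = Mul(Rational(1, 2), Pow(M, -1)))
Mul(Add(4952372, 379986), Add(Mul(Add(881, Function('x')(v, 5)), 415), Function('P')(1762))) = Mul(Add(4952372, 379986), Add(Mul(Add(881, Mul(Rational(1, 2), Pow(5, -1), Add(8, 5))), 415), Mul(Rational(1, 2), Pow(1762, -1)))) = Mul(5332358, Add(Mul(Add(881, Mul(Rational(1, 2), Rational(1, 5), 13)), 415), Mul(Rational(1, 2), Rational(1, 1762)))) = Mul(5332358, Add(Mul(Add(881, Rational(13, 10)), 415), Rational(1, 3524))) = Mul(5332358, Add(Mul(Rational(8823, 10), 415), Rational(1, 3524))) = Mul(5332358, Add(Rational(732309, 2), Rational(1, 3524))) = Mul(5332358, Rational(1290328459, 3524)) = Rational(3440246640488161, 1762)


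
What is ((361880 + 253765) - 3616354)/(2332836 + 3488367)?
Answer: -3000709/5821203 ≈ -0.51548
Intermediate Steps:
((361880 + 253765) - 3616354)/(2332836 + 3488367) = (615645 - 3616354)/5821203 = -3000709*1/5821203 = -3000709/5821203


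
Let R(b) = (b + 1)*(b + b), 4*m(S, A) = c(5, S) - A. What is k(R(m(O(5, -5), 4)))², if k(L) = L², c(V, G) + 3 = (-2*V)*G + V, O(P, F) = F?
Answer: 9475854336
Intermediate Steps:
c(V, G) = -3 + V - 2*G*V (c(V, G) = -3 + ((-2*V)*G + V) = -3 + (-2*G*V + V) = -3 + (V - 2*G*V) = -3 + V - 2*G*V)
m(S, A) = ½ - 5*S/2 - A/4 (m(S, A) = ((-3 + 5 - 2*S*5) - A)/4 = ((-3 + 5 - 10*S) - A)/4 = ((2 - 10*S) - A)/4 = (2 - A - 10*S)/4 = ½ - 5*S/2 - A/4)
R(b) = 2*b*(1 + b) (R(b) = (1 + b)*(2*b) = 2*b*(1 + b))
k(R(m(O(5, -5), 4)))² = ((2*(½ - 5/2*(-5) - ¼*4)*(1 + (½ - 5/2*(-5) - ¼*4)))²)² = ((2*(½ + 25/2 - 1)*(1 + (½ + 25/2 - 1)))²)² = ((2*12*(1 + 12))²)² = ((2*12*13)²)² = (312²)² = 97344² = 9475854336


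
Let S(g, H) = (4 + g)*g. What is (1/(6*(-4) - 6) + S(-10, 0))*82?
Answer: 73759/15 ≈ 4917.3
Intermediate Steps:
S(g, H) = g*(4 + g)
(1/(6*(-4) - 6) + S(-10, 0))*82 = (1/(6*(-4) - 6) - 10*(4 - 10))*82 = (1/(-24 - 6) - 10*(-6))*82 = (1/(-30) + 60)*82 = (-1/30 + 60)*82 = (1799/30)*82 = 73759/15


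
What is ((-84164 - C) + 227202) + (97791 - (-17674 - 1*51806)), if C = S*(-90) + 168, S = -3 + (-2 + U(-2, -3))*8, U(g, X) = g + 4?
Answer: 309871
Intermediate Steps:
U(g, X) = 4 + g
S = -3 (S = -3 + (-2 + (4 - 2))*8 = -3 + (-2 + 2)*8 = -3 + 0*8 = -3 + 0 = -3)
C = 438 (C = -3*(-90) + 168 = 270 + 168 = 438)
((-84164 - C) + 227202) + (97791 - (-17674 - 1*51806)) = ((-84164 - 1*438) + 227202) + (97791 - (-17674 - 1*51806)) = ((-84164 - 438) + 227202) + (97791 - (-17674 - 51806)) = (-84602 + 227202) + (97791 - 1*(-69480)) = 142600 + (97791 + 69480) = 142600 + 167271 = 309871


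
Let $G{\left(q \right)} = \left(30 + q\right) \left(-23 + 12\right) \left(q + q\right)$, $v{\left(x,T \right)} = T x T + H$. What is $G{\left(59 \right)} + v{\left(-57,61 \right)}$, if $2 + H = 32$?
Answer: $-327589$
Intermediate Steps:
$H = 30$ ($H = -2 + 32 = 30$)
$v{\left(x,T \right)} = 30 + x T^{2}$ ($v{\left(x,T \right)} = T x T + 30 = x T^{2} + 30 = 30 + x T^{2}$)
$G{\left(q \right)} = 2 q \left(-330 - 11 q\right)$ ($G{\left(q \right)} = \left(30 + q\right) \left(-11\right) 2 q = \left(-330 - 11 q\right) 2 q = 2 q \left(-330 - 11 q\right)$)
$G{\left(59 \right)} + v{\left(-57,61 \right)} = \left(-22\right) 59 \left(30 + 59\right) + \left(30 - 57 \cdot 61^{2}\right) = \left(-22\right) 59 \cdot 89 + \left(30 - 212097\right) = -115522 + \left(30 - 212097\right) = -115522 - 212067 = -327589$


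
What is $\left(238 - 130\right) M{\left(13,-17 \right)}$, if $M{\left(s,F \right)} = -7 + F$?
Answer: $-2592$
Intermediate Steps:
$\left(238 - 130\right) M{\left(13,-17 \right)} = \left(238 - 130\right) \left(-7 - 17\right) = 108 \left(-24\right) = -2592$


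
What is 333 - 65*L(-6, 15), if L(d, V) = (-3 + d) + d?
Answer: 1308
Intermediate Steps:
L(d, V) = -3 + 2*d
333 - 65*L(-6, 15) = 333 - 65*(-3 + 2*(-6)) = 333 - 65*(-3 - 12) = 333 - 65*(-15) = 333 + 975 = 1308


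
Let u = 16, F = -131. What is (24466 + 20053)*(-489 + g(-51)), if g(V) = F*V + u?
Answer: 276373952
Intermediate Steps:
g(V) = 16 - 131*V (g(V) = -131*V + 16 = 16 - 131*V)
(24466 + 20053)*(-489 + g(-51)) = (24466 + 20053)*(-489 + (16 - 131*(-51))) = 44519*(-489 + (16 + 6681)) = 44519*(-489 + 6697) = 44519*6208 = 276373952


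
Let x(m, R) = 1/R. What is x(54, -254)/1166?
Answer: -1/296164 ≈ -3.3765e-6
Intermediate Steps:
x(54, -254)/1166 = 1/(-254*1166) = -1/254*1/1166 = -1/296164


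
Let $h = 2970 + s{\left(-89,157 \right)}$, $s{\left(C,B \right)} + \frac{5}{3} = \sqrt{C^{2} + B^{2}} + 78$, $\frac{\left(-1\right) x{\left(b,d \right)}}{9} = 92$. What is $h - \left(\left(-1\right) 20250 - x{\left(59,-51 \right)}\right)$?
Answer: $\frac{67405}{3} + \sqrt{32570} \approx 22649.0$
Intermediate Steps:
$x{\left(b,d \right)} = -828$ ($x{\left(b,d \right)} = \left(-9\right) 92 = -828$)
$s{\left(C,B \right)} = \frac{229}{3} + \sqrt{B^{2} + C^{2}}$ ($s{\left(C,B \right)} = - \frac{5}{3} + \left(\sqrt{C^{2} + B^{2}} + 78\right) = - \frac{5}{3} + \left(\sqrt{B^{2} + C^{2}} + 78\right) = - \frac{5}{3} + \left(78 + \sqrt{B^{2} + C^{2}}\right) = \frac{229}{3} + \sqrt{B^{2} + C^{2}}$)
$h = \frac{9139}{3} + \sqrt{32570}$ ($h = 2970 + \left(\frac{229}{3} + \sqrt{157^{2} + \left(-89\right)^{2}}\right) = 2970 + \left(\frac{229}{3} + \sqrt{24649 + 7921}\right) = 2970 + \left(\frac{229}{3} + \sqrt{32570}\right) = \frac{9139}{3} + \sqrt{32570} \approx 3226.8$)
$h - \left(\left(-1\right) 20250 - x{\left(59,-51 \right)}\right) = \left(\frac{9139}{3} + \sqrt{32570}\right) - \left(\left(-1\right) 20250 - -828\right) = \left(\frac{9139}{3} + \sqrt{32570}\right) - \left(-20250 + 828\right) = \left(\frac{9139}{3} + \sqrt{32570}\right) - -19422 = \left(\frac{9139}{3} + \sqrt{32570}\right) + 19422 = \frac{67405}{3} + \sqrt{32570}$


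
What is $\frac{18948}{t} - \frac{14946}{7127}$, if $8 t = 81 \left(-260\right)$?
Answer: $- \frac{116258494}{12507885} \approx -9.2948$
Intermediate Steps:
$t = - \frac{5265}{2}$ ($t = \frac{81 \left(-260\right)}{8} = \frac{1}{8} \left(-21060\right) = - \frac{5265}{2} \approx -2632.5$)
$\frac{18948}{t} - \frac{14946}{7127} = \frac{18948}{- \frac{5265}{2}} - \frac{14946}{7127} = 18948 \left(- \frac{2}{5265}\right) - \frac{14946}{7127} = - \frac{12632}{1755} - \frac{14946}{7127} = - \frac{116258494}{12507885}$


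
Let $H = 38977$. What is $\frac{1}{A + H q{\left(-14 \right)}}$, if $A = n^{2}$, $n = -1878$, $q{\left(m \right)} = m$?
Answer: $\frac{1}{2981206} \approx 3.3543 \cdot 10^{-7}$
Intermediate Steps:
$A = 3526884$ ($A = \left(-1878\right)^{2} = 3526884$)
$\frac{1}{A + H q{\left(-14 \right)}} = \frac{1}{3526884 + 38977 \left(-14\right)} = \frac{1}{3526884 - 545678} = \frac{1}{2981206}$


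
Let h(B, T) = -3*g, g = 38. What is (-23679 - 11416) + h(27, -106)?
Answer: -35209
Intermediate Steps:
h(B, T) = -114 (h(B, T) = -3*38 = -114)
(-23679 - 11416) + h(27, -106) = (-23679 - 11416) - 114 = -35095 - 114 = -35209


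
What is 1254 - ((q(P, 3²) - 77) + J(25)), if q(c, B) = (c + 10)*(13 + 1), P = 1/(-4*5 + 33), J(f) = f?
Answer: 15144/13 ≈ 1164.9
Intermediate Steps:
P = 1/13 (P = 1/(-20 + 33) = 1/13 ≈ 0.076923)
q(c, B) = 140 + 14*c (q(c, B) = (10 + c)*14 = 140 + 14*c)
1254 - ((q(P, 3²) - 77) + J(25)) = 1254 - (((140 + 14*(1/13)) - 77) + 25) = 1254 - (((140 + 14/13) - 77) + 25) = 1254 - ((1834/13 - 77) + 25) = 1254 - (833/13 + 25) = 1254 - 1*1158/13 = 1254 - 1158/13 = 15144/13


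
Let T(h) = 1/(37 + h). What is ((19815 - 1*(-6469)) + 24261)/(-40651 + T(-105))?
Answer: -3437060/2764269 ≈ -1.2434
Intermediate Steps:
((19815 - 1*(-6469)) + 24261)/(-40651 + T(-105)) = ((19815 - 1*(-6469)) + 24261)/(-40651 + 1/(37 - 105)) = ((19815 + 6469) + 24261)/(-40651 + 1/(-68)) = (26284 + 24261)/(-40651 - 1/68) = 50545/(-2764269/68) = 50545*(-68/2764269) = -3437060/2764269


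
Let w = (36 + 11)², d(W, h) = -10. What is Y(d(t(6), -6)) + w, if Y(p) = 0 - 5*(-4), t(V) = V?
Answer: 2229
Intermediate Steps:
Y(p) = 20 (Y(p) = 0 + 20 = 20)
w = 2209 (w = 47² = 2209)
Y(d(t(6), -6)) + w = 20 + 2209 = 2229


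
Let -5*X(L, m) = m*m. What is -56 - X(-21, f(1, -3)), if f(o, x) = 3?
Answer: -271/5 ≈ -54.200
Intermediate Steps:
X(L, m) = -m²/5 (X(L, m) = -m*m/5 = -m²/5)
-56 - X(-21, f(1, -3)) = -56 - (-1)*3²/5 = -56 - (-1)*9/5 = -56 - 1*(-9/5) = -56 + 9/5 = -271/5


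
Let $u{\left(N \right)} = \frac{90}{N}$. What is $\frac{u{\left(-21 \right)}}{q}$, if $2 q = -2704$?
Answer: $\frac{15}{4732} \approx 0.0031699$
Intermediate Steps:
$q = -1352$ ($q = \frac{1}{2} \left(-2704\right) = -1352$)
$\frac{u{\left(-21 \right)}}{q} = \frac{90 \frac{1}{-21}}{-1352} = 90 \left(- \frac{1}{21}\right) \left(- \frac{1}{1352}\right) = \left(- \frac{30}{7}\right) \left(- \frac{1}{1352}\right) = \frac{15}{4732}$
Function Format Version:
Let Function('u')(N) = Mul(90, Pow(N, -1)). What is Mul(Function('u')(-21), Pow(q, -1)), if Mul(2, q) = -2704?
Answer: Rational(15, 4732) ≈ 0.0031699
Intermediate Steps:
q = -1352 (q = Mul(Rational(1, 2), -2704) = -1352)
Mul(Function('u')(-21), Pow(q, -1)) = Mul(Mul(90, Pow(-21, -1)), Pow(-1352, -1)) = Mul(Mul(90, Rational(-1, 21)), Rational(-1, 1352)) = Mul(Rational(-30, 7), Rational(-1, 1352)) = Rational(15, 4732)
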